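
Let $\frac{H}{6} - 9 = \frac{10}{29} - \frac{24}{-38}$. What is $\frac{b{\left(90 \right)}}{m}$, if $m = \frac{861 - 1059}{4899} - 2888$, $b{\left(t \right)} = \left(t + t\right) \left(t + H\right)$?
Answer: $- \frac{2427121368}{259860967} \approx -9.3401$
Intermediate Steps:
$H = \frac{32982}{551}$ ($H = 54 + 6 \left(\frac{10}{29} - \frac{24}{-38}\right) = 54 + 6 \left(10 \cdot \frac{1}{29} - - \frac{12}{19}\right) = 54 + 6 \left(\frac{10}{29} + \frac{12}{19}\right) = 54 + 6 \cdot \frac{538}{551} = 54 + \frac{3228}{551} = \frac{32982}{551} \approx 59.858$)
$b{\left(t \right)} = 2 t \left(\frac{32982}{551} + t\right)$ ($b{\left(t \right)} = \left(t + t\right) \left(t + \frac{32982}{551}\right) = 2 t \left(\frac{32982}{551} + t\right)$)
$m = - \frac{4716170}{1633}$ ($m = \left(861 - 1059\right) \frac{1}{4899} - 2888 = \left(-198\right) \frac{1}{4899} - 2888 = - \frac{66}{1633} - 2888 = - \frac{4716170}{1633} \approx -2888.0$)
$\frac{b{\left(90 \right)}}{m} = \frac{\frac{2}{551} \cdot 90 \left(32982 + 551 \cdot 90\right)}{- \frac{4716170}{1633}} = \frac{2}{551} \cdot 90 \left(32982 + 49590\right) \left(- \frac{1633}{4716170}\right) = \frac{2}{551} \cdot 90 \cdot 82572 \left(- \frac{1633}{4716170}\right) = \frac{14862960}{551} \left(- \frac{1633}{4716170}\right) = - \frac{2427121368}{259860967}$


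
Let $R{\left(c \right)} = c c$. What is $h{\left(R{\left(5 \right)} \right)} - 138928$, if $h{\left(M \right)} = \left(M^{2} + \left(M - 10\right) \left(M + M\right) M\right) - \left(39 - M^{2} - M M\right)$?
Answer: $-118342$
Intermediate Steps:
$R{\left(c \right)} = c^{2}$
$h{\left(M \right)} = -39 + 3 M^{2} + 2 M^{2} \left(-10 + M\right)$ ($h{\left(M \right)} = \left(M^{2} + \left(-10 + M\right) 2 M M\right) + \left(\left(M^{2} + M^{2}\right) - 39\right) = \left(M^{2} + 2 M \left(-10 + M\right) M\right) + \left(2 M^{2} - 39\right) = \left(M^{2} + 2 M^{2} \left(-10 + M\right)\right) + \left(-39 + 2 M^{2}\right) = -39 + 3 M^{2} + 2 M^{2} \left(-10 + M\right)$)
$h{\left(R{\left(5 \right)} \right)} - 138928 = \left(-39 - 17 \left(5^{2}\right)^{2} + 2 \left(5^{2}\right)^{3}\right) - 138928 = \left(-39 - 17 \cdot 25^{2} + 2 \cdot 25^{3}\right) - 138928 = \left(-39 - 10625 + 2 \cdot 15625\right) - 138928 = \left(-39 - 10625 + 31250\right) - 138928 = 20586 - 138928 = -118342$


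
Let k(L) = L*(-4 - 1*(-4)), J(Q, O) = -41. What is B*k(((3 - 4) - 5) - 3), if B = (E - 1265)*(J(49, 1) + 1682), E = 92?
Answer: 0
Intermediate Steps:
k(L) = 0 (k(L) = L*(-4 + 4) = L*0 = 0)
B = -1924893 (B = (92 - 1265)*(-41 + 1682) = -1173*1641 = -1924893)
B*k(((3 - 4) - 5) - 3) = -1924893*0 = 0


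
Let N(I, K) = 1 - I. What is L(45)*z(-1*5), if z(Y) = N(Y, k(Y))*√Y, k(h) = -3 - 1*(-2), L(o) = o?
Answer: 270*I*√5 ≈ 603.74*I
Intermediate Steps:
k(h) = -1 (k(h) = -3 + 2 = -1)
z(Y) = √Y*(1 - Y) (z(Y) = (1 - Y)*√Y = √Y*(1 - Y))
L(45)*z(-1*5) = 45*(√(-1*5)*(1 - (-1)*5)) = 45*(√(-5)*(1 - 1*(-5))) = 45*((I*√5)*(1 + 5)) = 45*((I*√5)*6) = 45*(6*I*√5) = 270*I*√5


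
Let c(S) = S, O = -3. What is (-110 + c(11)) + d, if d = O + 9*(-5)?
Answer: -147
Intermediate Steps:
d = -48 (d = -3 + 9*(-5) = -3 - 45 = -48)
(-110 + c(11)) + d = (-110 + 11) - 48 = -99 - 48 = -147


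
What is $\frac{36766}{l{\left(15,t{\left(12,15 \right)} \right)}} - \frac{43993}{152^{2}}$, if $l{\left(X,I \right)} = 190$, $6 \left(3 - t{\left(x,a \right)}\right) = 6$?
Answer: $\frac{22133763}{115520} \approx 191.6$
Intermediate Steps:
$t{\left(x,a \right)} = 2$ ($t{\left(x,a \right)} = 3 - 1 = 2$)
$\frac{36766}{l{\left(15,t{\left(12,15 \right)} \right)}} - \frac{43993}{152^{2}} = \frac{36766}{190} - \frac{43993}{152^{2}} = 36766 \cdot \frac{1}{190} - \frac{43993}{23104} = \frac{18383}{95} - \frac{43993}{23104} = \frac{22133763}{115520}$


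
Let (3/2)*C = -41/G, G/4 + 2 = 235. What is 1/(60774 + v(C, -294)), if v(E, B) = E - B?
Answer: 1398/85373023 ≈ 1.6375e-5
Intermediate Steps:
G = 932 (G = -8 + 4*235 = -8 + 940 = 932)
C = -41/1398 (C = 2*(-41/932)/3 = 2*(-41*1/932)/3 = (⅔)*(-41/932) = -41/1398 ≈ -0.029328)
1/(60774 + v(C, -294)) = 1/(60774 + (-41/1398 - 1*(-294))) = 1/(60774 + (-41/1398 + 294)) = 1/(60774 + 410971/1398) = 1/(85373023/1398) = 1398/85373023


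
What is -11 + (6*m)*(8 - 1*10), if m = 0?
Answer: -11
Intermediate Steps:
-11 + (6*m)*(8 - 1*10) = -11 + (6*0)*(8 - 1*10) = -11 + 0*(8 - 10) = -11 + 0*(-2) = -11 + 0 = -11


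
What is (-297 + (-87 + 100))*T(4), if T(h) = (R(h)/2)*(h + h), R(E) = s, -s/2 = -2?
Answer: -4544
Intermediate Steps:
s = 4 (s = -2*(-2) = 4)
R(E) = 4
T(h) = 4*h (T(h) = (4/2)*(h + h) = (4*(½))*(2*h) = 2*(2*h) = 4*h)
(-297 + (-87 + 100))*T(4) = (-297 + (-87 + 100))*(4*4) = (-297 + 13)*16 = -284*16 = -4544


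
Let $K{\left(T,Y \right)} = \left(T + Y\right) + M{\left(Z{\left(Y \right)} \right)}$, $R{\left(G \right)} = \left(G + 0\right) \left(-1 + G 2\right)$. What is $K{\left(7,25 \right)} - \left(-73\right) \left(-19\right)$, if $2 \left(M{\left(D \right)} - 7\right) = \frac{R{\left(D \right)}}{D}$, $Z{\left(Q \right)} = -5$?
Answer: $- \frac{2707}{2} \approx -1353.5$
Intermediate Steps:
$R{\left(G \right)} = G \left(-1 + 2 G\right)$
$M{\left(D \right)} = \frac{13}{2} + D$ ($M{\left(D \right)} = 7 + \frac{D \left(-1 + 2 D\right) \frac{1}{D}}{2} = 7 + \frac{-1 + 2 D}{2} = 7 + \left(- \frac{1}{2} + D\right) = \frac{13}{2} + D$)
$K{\left(T,Y \right)} = \frac{3}{2} + T + Y$ ($K{\left(T,Y \right)} = \left(T + Y\right) + \left(\frac{13}{2} - 5\right) = \left(T + Y\right) + \frac{3}{2} = \frac{3}{2} + T + Y$)
$K{\left(7,25 \right)} - \left(-73\right) \left(-19\right) = \left(\frac{3}{2} + 7 + 25\right) - \left(-73\right) \left(-19\right) = \frac{67}{2} - 1387 = - \frac{2707}{2}$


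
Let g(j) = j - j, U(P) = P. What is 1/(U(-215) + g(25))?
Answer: -1/215 ≈ -0.0046512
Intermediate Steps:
g(j) = 0
1/(U(-215) + g(25)) = 1/(-215 + 0) = 1/(-215) = -1/215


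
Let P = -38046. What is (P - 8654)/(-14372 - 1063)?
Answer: 9340/3087 ≈ 3.0256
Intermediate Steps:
(P - 8654)/(-14372 - 1063) = (-38046 - 8654)/(-14372 - 1063) = -46700/(-15435) = -46700*(-1/15435) = 9340/3087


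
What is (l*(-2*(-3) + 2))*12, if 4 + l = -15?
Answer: -1824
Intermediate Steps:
l = -19 (l = -4 - 15 = -19)
(l*(-2*(-3) + 2))*12 = -19*(-2*(-3) + 2)*12 = -19*(6 + 2)*12 = -19*8*12 = -152*12 = -1824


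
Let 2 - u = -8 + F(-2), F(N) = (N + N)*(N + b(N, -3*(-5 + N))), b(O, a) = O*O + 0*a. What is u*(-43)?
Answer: -774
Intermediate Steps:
b(O, a) = O² (b(O, a) = O² + 0 = O²)
F(N) = 2*N*(N + N²) (F(N) = (N + N)*(N + N²) = (2*N)*(N + N²) = 2*N*(N + N²))
u = 18 (u = 2 - (-8 + 2*(-2)²*(1 - 2)) = 2 - (-8 + 2*4*(-1)) = 2 - (-8 - 8) = 2 - 1*(-16) = 2 + 16 = 18)
u*(-43) = 18*(-43) = -774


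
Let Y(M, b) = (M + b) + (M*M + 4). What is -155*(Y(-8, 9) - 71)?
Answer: 310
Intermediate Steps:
Y(M, b) = 4 + M + b + M**2 (Y(M, b) = (M + b) + (M**2 + 4) = (M + b) + (4 + M**2) = 4 + M + b + M**2)
-155*(Y(-8, 9) - 71) = -155*((4 - 8 + 9 + (-8)**2) - 71) = -155*((4 - 8 + 9 + 64) - 71) = -155*(69 - 71) = -155*(-2) = 310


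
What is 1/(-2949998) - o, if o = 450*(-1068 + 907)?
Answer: 213727355099/2949998 ≈ 72450.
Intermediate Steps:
o = -72450 (o = 450*(-161) = -72450)
1/(-2949998) - o = 1/(-2949998) - 1*(-72450) = -1/2949998 + 72450 = 213727355099/2949998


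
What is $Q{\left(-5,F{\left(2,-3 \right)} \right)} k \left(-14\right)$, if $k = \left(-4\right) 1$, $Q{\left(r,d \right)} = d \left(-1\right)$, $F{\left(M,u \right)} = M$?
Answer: $-112$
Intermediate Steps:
$Q{\left(r,d \right)} = - d$
$k = -4$
$Q{\left(-5,F{\left(2,-3 \right)} \right)} k \left(-14\right) = \left(-1\right) 2 \left(-4\right) \left(-14\right) = \left(-2\right) \left(-4\right) \left(-14\right) = 8 \left(-14\right) = -112$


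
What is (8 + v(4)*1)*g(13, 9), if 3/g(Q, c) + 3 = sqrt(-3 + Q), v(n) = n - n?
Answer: 72 + 24*sqrt(10) ≈ 147.89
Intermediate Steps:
v(n) = 0
g(Q, c) = 3/(-3 + sqrt(-3 + Q))
(8 + v(4)*1)*g(13, 9) = (8 + 0*1)*(3/(-3 + sqrt(-3 + 13))) = (8 + 0)*(3/(-3 + sqrt(10))) = 8*(3/(-3 + sqrt(10))) = 24/(-3 + sqrt(10))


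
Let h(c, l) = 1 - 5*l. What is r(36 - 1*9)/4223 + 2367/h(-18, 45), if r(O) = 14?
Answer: -9992705/945952 ≈ -10.564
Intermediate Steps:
r(36 - 1*9)/4223 + 2367/h(-18, 45) = 14/4223 + 2367/(1 - 5*45) = 14*(1/4223) + 2367/(1 - 225) = 14/4223 + 2367/(-224) = 14/4223 + 2367*(-1/224) = 14/4223 - 2367/224 = -9992705/945952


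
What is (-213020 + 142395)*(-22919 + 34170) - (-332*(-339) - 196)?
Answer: -794714227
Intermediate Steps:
(-213020 + 142395)*(-22919 + 34170) - (-332*(-339) - 196) = -70625*11251 - (112548 - 196) = -794601875 - 1*112352 = -794601875 - 112352 = -794714227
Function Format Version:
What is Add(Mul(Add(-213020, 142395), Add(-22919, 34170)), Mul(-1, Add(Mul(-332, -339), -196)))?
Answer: -794714227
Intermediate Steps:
Add(Mul(Add(-213020, 142395), Add(-22919, 34170)), Mul(-1, Add(Mul(-332, -339), -196))) = Add(Mul(-70625, 11251), Mul(-1, Add(112548, -196))) = Add(-794601875, Mul(-1, 112352)) = Add(-794601875, -112352) = -794714227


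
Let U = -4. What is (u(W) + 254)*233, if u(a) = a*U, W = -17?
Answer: 75026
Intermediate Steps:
u(a) = -4*a (u(a) = a*(-4) = -4*a)
(u(W) + 254)*233 = (-4*(-17) + 254)*233 = (68 + 254)*233 = 322*233 = 75026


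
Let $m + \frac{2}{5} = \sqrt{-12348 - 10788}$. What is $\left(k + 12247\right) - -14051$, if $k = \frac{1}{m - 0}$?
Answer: $\frac{7605434191}{289202} - \frac{25 i \sqrt{1446}}{144601} \approx 26298.0 - 0.0065743 i$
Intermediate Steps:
$m = - \frac{2}{5} + 4 i \sqrt{1446}$ ($m = - \frac{2}{5} + \sqrt{-12348 - 10788} = - \frac{2}{5} + \sqrt{-23136} = - \frac{2}{5} + 4 i \sqrt{1446} \approx -0.4 + 152.11 i$)
$k = \frac{1}{- \frac{2}{5} + 4 i \sqrt{1446}}$ ($k = \frac{1}{\left(- \frac{2}{5} + 4 i \sqrt{1446}\right) - 0} = \frac{1}{\left(- \frac{2}{5} + 4 i \sqrt{1446}\right) + 0} = \frac{1}{- \frac{2}{5} + 4 i \sqrt{1446}} \approx -1.729 \cdot 10^{-5} - 0.0065743 i$)
$\left(k + 12247\right) - -14051 = \left(\left(- \frac{5}{289202} - \frac{25 i \sqrt{1446}}{144601}\right) + 12247\right) - -14051 = \left(\frac{3541856889}{289202} - \frac{25 i \sqrt{1446}}{144601}\right) + 14051 = \frac{7605434191}{289202} - \frac{25 i \sqrt{1446}}{144601}$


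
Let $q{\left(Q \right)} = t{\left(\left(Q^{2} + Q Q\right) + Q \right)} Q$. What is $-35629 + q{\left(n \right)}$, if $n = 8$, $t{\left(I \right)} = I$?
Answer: $-34541$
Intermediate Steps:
$q{\left(Q \right)} = Q \left(Q + 2 Q^{2}\right)$ ($q{\left(Q \right)} = \left(\left(Q^{2} + Q Q\right) + Q\right) Q = \left(\left(Q^{2} + Q^{2}\right) + Q\right) Q = \left(2 Q^{2} + Q\right) Q = \left(Q + 2 Q^{2}\right) Q = Q \left(Q + 2 Q^{2}\right)$)
$-35629 + q{\left(n \right)} = -35629 + 8^{2} \left(1 + 2 \cdot 8\right) = -35629 + 64 \left(1 + 16\right) = -35629 + 64 \cdot 17 = -35629 + 1088 = -34541$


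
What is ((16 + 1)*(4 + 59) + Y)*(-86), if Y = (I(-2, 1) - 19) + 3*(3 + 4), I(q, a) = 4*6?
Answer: -94342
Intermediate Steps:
I(q, a) = 24
Y = 26 (Y = (24 - 19) + 3*(3 + 4) = 5 + 3*7 = 5 + 21 = 26)
((16 + 1)*(4 + 59) + Y)*(-86) = ((16 + 1)*(4 + 59) + 26)*(-86) = (17*63 + 26)*(-86) = (1071 + 26)*(-86) = 1097*(-86) = -94342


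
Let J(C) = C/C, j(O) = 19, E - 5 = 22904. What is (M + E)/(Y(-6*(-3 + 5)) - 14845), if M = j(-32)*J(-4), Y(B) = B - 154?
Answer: -22928/15011 ≈ -1.5274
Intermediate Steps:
E = 22909 (E = 5 + 22904 = 22909)
J(C) = 1
Y(B) = -154 + B
M = 19 (M = 19*1 = 19)
(M + E)/(Y(-6*(-3 + 5)) - 14845) = (19 + 22909)/((-154 - 6*(-3 + 5)) - 14845) = 22928/((-154 - 6*2) - 14845) = 22928/((-154 - 12) - 14845) = 22928/(-166 - 14845) = 22928/(-15011) = 22928*(-1/15011) = -22928/15011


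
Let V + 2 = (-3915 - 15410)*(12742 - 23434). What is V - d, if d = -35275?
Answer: 206658173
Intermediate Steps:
V = 206622898 (V = -2 + (-3915 - 15410)*(12742 - 23434) = -2 - 19325*(-10692) = -2 + 206622900 = 206622898)
V - d = 206622898 - 1*(-35275) = 206622898 + 35275 = 206658173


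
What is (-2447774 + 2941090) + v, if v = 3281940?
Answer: 3775256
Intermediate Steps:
(-2447774 + 2941090) + v = (-2447774 + 2941090) + 3281940 = 493316 + 3281940 = 3775256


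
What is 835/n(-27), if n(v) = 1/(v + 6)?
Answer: -17535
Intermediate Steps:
n(v) = 1/(6 + v)
835/n(-27) = 835/(1/(6 - 27)) = 835/(1/(-21)) = 835/(-1/21) = 835*(-21) = -17535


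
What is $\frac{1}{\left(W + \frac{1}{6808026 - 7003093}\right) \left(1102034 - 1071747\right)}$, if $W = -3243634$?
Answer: $- \frac{195067}{19163370953018473} \approx -1.0179 \cdot 10^{-11}$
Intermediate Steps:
$\frac{1}{\left(W + \frac{1}{6808026 - 7003093}\right) \left(1102034 - 1071747\right)} = \frac{1}{\left(-3243634 + \frac{1}{6808026 - 7003093}\right) \left(1102034 - 1071747\right)} = \frac{1}{\left(-3243634 + \frac{1}{-195067}\right) \left(1102034 - 1071747\right)} = \frac{1}{\left(-3243634 - \frac{1}{195067}\right) 30287} = \frac{1}{- \frac{632725953479}{195067}} \cdot \frac{1}{30287} = \left(- \frac{195067}{632725953479}\right) \frac{1}{30287} = - \frac{195067}{19163370953018473}$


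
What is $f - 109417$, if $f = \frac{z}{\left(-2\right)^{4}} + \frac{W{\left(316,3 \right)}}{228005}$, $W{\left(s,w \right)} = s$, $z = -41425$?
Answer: $- \frac{408607071429}{3648080} \approx -1.1201 \cdot 10^{5}$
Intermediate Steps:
$f = - \frac{9445102069}{3648080}$ ($f = - \frac{41425}{\left(-2\right)^{4}} + \frac{316}{228005} = - \frac{41425}{16} + 316 \cdot \frac{1}{228005} = \left(-41425\right) \frac{1}{16} + \frac{316}{228005} = - \frac{41425}{16} + \frac{316}{228005} = - \frac{9445102069}{3648080} \approx -2589.1$)
$f - 109417 = - \frac{9445102069}{3648080} - 109417 = - \frac{408607071429}{3648080}$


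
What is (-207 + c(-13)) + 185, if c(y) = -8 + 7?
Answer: -23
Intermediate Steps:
c(y) = -1
(-207 + c(-13)) + 185 = (-207 - 1) + 185 = -208 + 185 = -23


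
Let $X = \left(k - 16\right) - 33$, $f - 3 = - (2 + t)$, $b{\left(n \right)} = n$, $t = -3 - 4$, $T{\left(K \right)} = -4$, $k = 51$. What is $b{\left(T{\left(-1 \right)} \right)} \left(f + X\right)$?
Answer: $-40$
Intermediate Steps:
$t = -7$
$f = 8$ ($f = 3 - \left(2 - 7\right) = 3 - -5 = 3 + 5 = 8$)
$X = 2$ ($X = \left(51 - 16\right) - 33 = 35 - 33 = 2$)
$b{\left(T{\left(-1 \right)} \right)} \left(f + X\right) = - 4 \left(8 + 2\right) = \left(-4\right) 10 = -40$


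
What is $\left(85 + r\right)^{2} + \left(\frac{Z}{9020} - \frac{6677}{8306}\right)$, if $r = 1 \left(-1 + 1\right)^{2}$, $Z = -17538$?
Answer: $\frac{67636496229}{9365015} \approx 7222.3$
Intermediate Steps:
$r = 0$ ($r = 1 \cdot 0^{2} = 1 \cdot 0 = 0$)
$\left(85 + r\right)^{2} + \left(\frac{Z}{9020} - \frac{6677}{8306}\right) = \left(85 + 0\right)^{2} - \left(\frac{6677}{8306} + \frac{8769}{4510}\right) = 85^{2} - \frac{25737146}{9365015} = 7225 - \frac{25737146}{9365015} = \frac{67636496229}{9365015}$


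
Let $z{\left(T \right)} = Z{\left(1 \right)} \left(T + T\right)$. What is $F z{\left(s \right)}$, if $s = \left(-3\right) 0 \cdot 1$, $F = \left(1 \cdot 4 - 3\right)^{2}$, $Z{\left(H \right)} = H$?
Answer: $0$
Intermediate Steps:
$F = 1$ ($F = \left(4 - 3\right)^{2} = 1^{2} = 1$)
$s = 0$ ($s = 0 \cdot 1 = 0$)
$z{\left(T \right)} = 2 T$ ($z{\left(T \right)} = 1 \left(T + T\right) = 1 \cdot 2 T = 2 T$)
$F z{\left(s \right)} = 1 \cdot 2 \cdot 0 = 1 \cdot 0 = 0$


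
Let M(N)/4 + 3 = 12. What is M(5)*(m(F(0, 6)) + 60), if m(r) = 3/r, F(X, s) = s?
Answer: 2178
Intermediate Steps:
M(N) = 36 (M(N) = -12 + 4*12 = -12 + 48 = 36)
M(5)*(m(F(0, 6)) + 60) = 36*(3/6 + 60) = 36*(3*(⅙) + 60) = 36*(½ + 60) = 36*(121/2) = 2178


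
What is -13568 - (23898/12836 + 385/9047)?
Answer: -787918122461/58063646 ≈ -13570.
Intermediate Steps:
-13568 - (23898/12836 + 385/9047) = -13568 - (23898*(1/12836) + 385*(1/9047)) = -13568 - (11949/6418 + 385/9047) = -13568 - 1*110573533/58063646 = -13568 - 110573533/58063646 = -787918122461/58063646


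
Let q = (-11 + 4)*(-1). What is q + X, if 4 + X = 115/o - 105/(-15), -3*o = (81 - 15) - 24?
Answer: 25/14 ≈ 1.7857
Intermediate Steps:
o = -14 (o = -((81 - 15) - 24)/3 = -(66 - 24)/3 = -⅓*42 = -14)
q = 7 (q = -7*(-1) = 7)
X = -73/14 (X = -4 + (115/(-14) - 105/(-15)) = -4 + (115*(-1/14) - 105*(-1/15)) = -4 + (-115/14 + 7) = -4 - 17/14 = -73/14 ≈ -5.2143)
q + X = 7 - 73/14 = 25/14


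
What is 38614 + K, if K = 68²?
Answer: 43238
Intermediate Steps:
K = 4624
38614 + K = 38614 + 4624 = 43238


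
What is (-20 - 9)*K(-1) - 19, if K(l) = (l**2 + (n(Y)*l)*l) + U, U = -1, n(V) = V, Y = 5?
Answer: -164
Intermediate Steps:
K(l) = -1 + 6*l**2 (K(l) = (l**2 + (5*l)*l) - 1 = (l**2 + 5*l**2) - 1 = 6*l**2 - 1 = -1 + 6*l**2)
(-20 - 9)*K(-1) - 19 = (-20 - 9)*(-1 + 6*(-1)**2) - 19 = -29*(-1 + 6*1) - 19 = -29*(-1 + 6) - 19 = -29*5 - 19 = -145 - 19 = -164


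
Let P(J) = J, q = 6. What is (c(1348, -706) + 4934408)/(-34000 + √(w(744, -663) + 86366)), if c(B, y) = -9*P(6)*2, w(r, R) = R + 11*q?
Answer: -167766200000/1155914231 - 4934300*√85769/1155914231 ≈ -146.39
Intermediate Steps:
w(r, R) = 66 + R (w(r, R) = R + 11*6 = R + 66 = 66 + R)
c(B, y) = -108 (c(B, y) = -9*6*2 = -54*2 = -108)
(c(1348, -706) + 4934408)/(-34000 + √(w(744, -663) + 86366)) = (-108 + 4934408)/(-34000 + √((66 - 663) + 86366)) = 4934300/(-34000 + √(-597 + 86366)) = 4934300/(-34000 + √85769)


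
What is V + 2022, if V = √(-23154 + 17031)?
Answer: 2022 + I*√6123 ≈ 2022.0 + 78.25*I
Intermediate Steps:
V = I*√6123 (V = √(-6123) = I*√6123 ≈ 78.25*I)
V + 2022 = I*√6123 + 2022 = 2022 + I*√6123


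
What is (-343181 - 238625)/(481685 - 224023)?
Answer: -290903/128831 ≈ -2.2580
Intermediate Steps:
(-343181 - 238625)/(481685 - 224023) = -581806/257662 = -581806*1/257662 = -290903/128831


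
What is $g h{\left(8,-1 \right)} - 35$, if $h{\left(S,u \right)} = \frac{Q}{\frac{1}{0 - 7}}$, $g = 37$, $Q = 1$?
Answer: $-294$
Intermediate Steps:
$h{\left(S,u \right)} = -7$ ($h{\left(S,u \right)} = 1 \frac{1}{\frac{1}{0 - 7}} = 1 \frac{1}{\frac{1}{-7}} = 1 \frac{1}{- \frac{1}{7}} = 1 \left(-7\right) = -7$)
$g h{\left(8,-1 \right)} - 35 = 37 \left(-7\right) - 35 = -259 - 35 = -294$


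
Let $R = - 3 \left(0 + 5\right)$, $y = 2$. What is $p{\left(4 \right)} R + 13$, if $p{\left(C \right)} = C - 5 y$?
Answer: $103$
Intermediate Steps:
$R = -15$ ($R = \left(-3\right) 5 = -15$)
$p{\left(C \right)} = -10 + C$ ($p{\left(C \right)} = C - 10 = -10 + C$)
$p{\left(4 \right)} R + 13 = \left(-10 + 4\right) \left(-15\right) + 13 = \left(-6\right) \left(-15\right) + 13 = 90 + 13 = 103$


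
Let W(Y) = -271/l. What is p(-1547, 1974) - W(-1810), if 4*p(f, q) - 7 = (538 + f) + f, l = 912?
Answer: -580901/912 ≈ -636.95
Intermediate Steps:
W(Y) = -271/912
p(f, q) = 545/4 + f/2 (p(f, q) = 7/4 + ((538 + f) + f)/4 = 7/4 + (538 + 2*f)/4 = 7/4 + (269/2 + f/2) = 545/4 + f/2)
p(-1547, 1974) - W(-1810) = (545/4 + (½)*(-1547)) - 1*(-271/912) = (545/4 - 1547/2) + 271/912 = -2549/4 + 271/912 = -580901/912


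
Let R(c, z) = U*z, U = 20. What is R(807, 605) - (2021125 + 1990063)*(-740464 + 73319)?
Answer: 2676044030360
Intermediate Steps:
R(c, z) = 20*z
R(807, 605) - (2021125 + 1990063)*(-740464 + 73319) = 20*605 - (2021125 + 1990063)*(-740464 + 73319) = 12100 - 4011188*(-667145) = 12100 - 1*(-2676044018260) = 12100 + 2676044018260 = 2676044030360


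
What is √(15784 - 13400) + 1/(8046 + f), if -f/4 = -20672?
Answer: 1/90734 + 4*√149 ≈ 48.826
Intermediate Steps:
f = 82688 (f = -4*(-20672) = 82688)
√(15784 - 13400) + 1/(8046 + f) = √(15784 - 13400) + 1/(8046 + 82688) = √2384 + 1/90734 = 4*√149 + 1/90734 = 1/90734 + 4*√149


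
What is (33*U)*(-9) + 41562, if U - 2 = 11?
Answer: 37701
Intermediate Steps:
U = 13 (U = 2 + 11 = 13)
(33*U)*(-9) + 41562 = (33*13)*(-9) + 41562 = 429*(-9) + 41562 = -3861 + 41562 = 37701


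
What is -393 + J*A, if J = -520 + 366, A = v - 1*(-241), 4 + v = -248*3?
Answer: 77685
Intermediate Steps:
v = -748 (v = -4 - 248*3 = -4 - 744 = -748)
A = -507 (A = -748 - 1*(-241) = -748 + 241 = -507)
J = -154
-393 + J*A = -393 - 154*(-507) = -393 + 78078 = 77685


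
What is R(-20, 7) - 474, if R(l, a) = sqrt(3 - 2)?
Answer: -473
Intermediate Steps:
R(l, a) = 1 (R(l, a) = sqrt(1) = 1)
R(-20, 7) - 474 = 1 - 474 = -473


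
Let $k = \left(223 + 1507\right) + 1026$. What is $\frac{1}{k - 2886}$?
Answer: $- \frac{1}{130} \approx -0.0076923$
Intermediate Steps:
$k = 2756$ ($k = 1730 + 1026 = 2756$)
$\frac{1}{k - 2886} = \frac{1}{2756 - 2886} = \frac{1}{-130} = - \frac{1}{130}$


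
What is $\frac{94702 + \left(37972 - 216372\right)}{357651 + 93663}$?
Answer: $- \frac{41849}{225657} \approx -0.18545$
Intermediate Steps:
$\frac{94702 + \left(37972 - 216372\right)}{357651 + 93663} = \frac{94702 + \left(37972 - 216372\right)}{451314} = \left(94702 - 178400\right) \frac{1}{451314} = \left(-83698\right) \frac{1}{451314} = - \frac{41849}{225657}$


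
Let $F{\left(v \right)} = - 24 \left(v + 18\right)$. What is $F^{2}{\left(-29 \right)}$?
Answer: $69696$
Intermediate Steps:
$F{\left(v \right)} = -432 - 24 v$ ($F{\left(v \right)} = - 24 \left(18 + v\right) = -432 - 24 v$)
$F^{2}{\left(-29 \right)} = \left(-432 - -696\right)^{2} = \left(-432 + 696\right)^{2} = 264^{2} = 69696$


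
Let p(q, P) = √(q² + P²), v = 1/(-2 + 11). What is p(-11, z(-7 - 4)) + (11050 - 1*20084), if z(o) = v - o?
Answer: -9034 + √19801/9 ≈ -9018.4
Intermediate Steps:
v = ⅑ (v = 1/9 = ⅑ ≈ 0.11111)
z(o) = ⅑ - o
p(q, P) = √(P² + q²)
p(-11, z(-7 - 4)) + (11050 - 1*20084) = √((⅑ - (-7 - 4))² + (-11)²) + (11050 - 1*20084) = √((⅑ - 1*(-11))² + 121) + (11050 - 20084) = √((⅑ + 11)² + 121) - 9034 = √((100/9)² + 121) - 9034 = √(10000/81 + 121) - 9034 = √(19801/81) - 9034 = √19801/9 - 9034 = -9034 + √19801/9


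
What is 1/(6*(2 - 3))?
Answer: -⅙ ≈ -0.16667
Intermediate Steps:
1/(6*(2 - 3)) = 1/(6*(-1)) = 1/(-6) = -⅙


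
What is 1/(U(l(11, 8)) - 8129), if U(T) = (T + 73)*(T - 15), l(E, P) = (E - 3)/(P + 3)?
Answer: -121/1110936 ≈ -0.00010892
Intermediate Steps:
l(E, P) = (-3 + E)/(3 + P)
U(T) = (-15 + T)*(73 + T) (U(T) = (73 + T)*(-15 + T) = (-15 + T)*(73 + T))
1/(U(l(11, 8)) - 8129) = 1/((-1095 + ((-3 + 11)/(3 + 8))² + 58*((-3 + 11)/(3 + 8))) - 8129) = 1/((-1095 + (8/11)² + 58*(8/11)) - 8129) = 1/((-1095 + 64/121 + 464/11) - 8129) = 1/(-127327/121 - 8129) = 1/(-1110936/121) = -121/1110936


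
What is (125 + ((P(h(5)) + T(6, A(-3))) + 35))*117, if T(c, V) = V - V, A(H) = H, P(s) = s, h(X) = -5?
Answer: 18135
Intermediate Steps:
T(c, V) = 0
(125 + ((P(h(5)) + T(6, A(-3))) + 35))*117 = (125 + ((-5 + 0) + 35))*117 = (125 + (-5 + 35))*117 = (125 + 30)*117 = 155*117 = 18135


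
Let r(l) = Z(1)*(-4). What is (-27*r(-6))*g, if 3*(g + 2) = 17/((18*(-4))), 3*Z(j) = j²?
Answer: -449/6 ≈ -74.833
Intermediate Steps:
Z(j) = j²/3
g = -449/216 (g = -2 + (17/((18*(-4))))/3 = -2 + (17/(-72))/3 = -2 + (17*(-1/72))/3 = -2 + (⅓)*(-17/72) = -2 - 17/216 = -449/216 ≈ -2.0787)
r(l) = -4/3 (r(l) = ((⅓)*1²)*(-4) = ((⅓)*1)*(-4) = (⅓)*(-4) = -4/3)
(-27*r(-6))*g = -27*(-4/3)*(-449/216) = 36*(-449/216) = -449/6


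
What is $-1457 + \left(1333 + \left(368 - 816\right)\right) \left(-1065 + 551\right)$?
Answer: $-456347$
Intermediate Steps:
$-1457 + \left(1333 + \left(368 - 816\right)\right) \left(-1065 + 551\right) = -1457 + \left(1333 - 448\right) \left(-514\right) = -1457 + 885 \left(-514\right) = -1457 - 454890 = -456347$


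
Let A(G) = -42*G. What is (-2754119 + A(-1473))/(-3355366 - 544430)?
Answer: 2692253/3899796 ≈ 0.69036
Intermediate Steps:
(-2754119 + A(-1473))/(-3355366 - 544430) = (-2754119 - 42*(-1473))/(-3355366 - 544430) = (-2754119 + 61866)/(-3899796) = -2692253*(-1/3899796) = 2692253/3899796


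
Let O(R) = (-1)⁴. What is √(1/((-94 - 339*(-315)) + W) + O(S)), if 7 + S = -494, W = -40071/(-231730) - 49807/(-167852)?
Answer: √4305474666185244815905634642741/2074954050604981 ≈ 1.0000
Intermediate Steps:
W = 9133886801/19448171980 (W = -40071*(-1/231730) - 49807*(-1/167852) = 40071/231730 + 49807/167852 = 9133886801/19448171980 ≈ 0.46965)
S = -501 (S = -7 - 494 = -501)
O(R) = 1
√(1/((-94 - 339*(-315)) + W) + O(S)) = √(1/((-94 - 339*(-315)) + 9133886801/19448171980) + 1) = √(1/((-94 + 106785) + 9133886801/19448171980) + 1) = √(1/(106691 + 9133886801/19448171980) + 1) = √(1/(2074954050604981/19448171980) + 1) = √(19448171980/2074954050604981 + 1) = √(2074973498776961/2074954050604981) = √4305474666185244815905634642741/2074954050604981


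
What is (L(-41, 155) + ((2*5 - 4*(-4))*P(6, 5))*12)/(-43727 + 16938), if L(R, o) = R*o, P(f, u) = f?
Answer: 4483/26789 ≈ 0.16734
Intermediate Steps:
(L(-41, 155) + ((2*5 - 4*(-4))*P(6, 5))*12)/(-43727 + 16938) = (-41*155 + ((2*5 - 4*(-4))*6)*12)/(-43727 + 16938) = (-6355 + ((10 + 16)*6)*12)/(-26789) = (-6355 + (26*6)*12)*(-1/26789) = (-6355 + 156*12)*(-1/26789) = (-6355 + 1872)*(-1/26789) = -4483*(-1/26789) = 4483/26789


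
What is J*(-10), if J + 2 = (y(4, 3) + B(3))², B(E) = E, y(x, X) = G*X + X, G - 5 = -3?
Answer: -1420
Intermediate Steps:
G = 2 (G = 5 - 3 = 2)
y(x, X) = 3*X (y(x, X) = 2*X + X = 3*X)
J = 142 (J = -2 + (3*3 + 3)² = -2 + (9 + 3)² = -2 + 12² = -2 + 144 = 142)
J*(-10) = 142*(-10) = -1420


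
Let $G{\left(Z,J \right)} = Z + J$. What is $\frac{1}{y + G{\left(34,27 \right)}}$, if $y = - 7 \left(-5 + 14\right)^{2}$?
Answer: $- \frac{1}{506} \approx -0.0019763$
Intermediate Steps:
$y = -567$ ($y = - 7 \cdot 9^{2} = \left(-7\right) 81 = -567$)
$G{\left(Z,J \right)} = J + Z$
$\frac{1}{y + G{\left(34,27 \right)}} = \frac{1}{-567 + \left(27 + 34\right)} = \frac{1}{-567 + 61} = \frac{1}{-506} = - \frac{1}{506}$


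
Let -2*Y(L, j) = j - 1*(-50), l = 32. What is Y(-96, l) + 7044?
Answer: 7003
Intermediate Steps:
Y(L, j) = -25 - j/2 (Y(L, j) = -(j - 1*(-50))/2 = -(j + 50)/2 = -(50 + j)/2 = -25 - j/2)
Y(-96, l) + 7044 = (-25 - ½*32) + 7044 = (-25 - 16) + 7044 = -41 + 7044 = 7003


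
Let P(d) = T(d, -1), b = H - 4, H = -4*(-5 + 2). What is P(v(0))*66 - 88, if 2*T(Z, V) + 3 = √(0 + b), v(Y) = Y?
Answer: -187 + 66*√2 ≈ -93.662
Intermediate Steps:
H = 12 (H = -4*(-3) = 12)
b = 8 (b = 12 - 4 = 8)
T(Z, V) = -3/2 + √2 (T(Z, V) = -3/2 + √(0 + 8)/2 = -3/2 + √8/2 = -3/2 + (2*√2)/2 = -3/2 + √2)
P(d) = -3/2 + √2
P(v(0))*66 - 88 = (-3/2 + √2)*66 - 88 = (-99 + 66*√2) - 88 = -187 + 66*√2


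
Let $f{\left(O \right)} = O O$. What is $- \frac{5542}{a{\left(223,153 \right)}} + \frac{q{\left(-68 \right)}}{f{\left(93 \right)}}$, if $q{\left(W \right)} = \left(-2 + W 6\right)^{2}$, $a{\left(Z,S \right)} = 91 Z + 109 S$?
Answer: $\frac{3083362121}{159876765} \approx 19.286$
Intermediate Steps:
$f{\left(O \right)} = O^{2}$
$q{\left(W \right)} = \left(-2 + 6 W\right)^{2}$
$- \frac{5542}{a{\left(223,153 \right)}} + \frac{q{\left(-68 \right)}}{f{\left(93 \right)}} = - \frac{5542}{91 \cdot 223 + 109 \cdot 153} + \frac{4 \left(-1 + 3 \left(-68\right)\right)^{2}}{93^{2}} = - \frac{5542}{20293 + 16677} + \frac{4 \left(-1 - 204\right)^{2}}{8649} = - \frac{5542}{36970} + 4 \left(-205\right)^{2} \cdot \frac{1}{8649} = \left(-5542\right) \frac{1}{36970} + 4 \cdot 42025 \cdot \frac{1}{8649} = - \frac{2771}{18485} + 168100 \cdot \frac{1}{8649} = - \frac{2771}{18485} + \frac{168100}{8649} = \frac{3083362121}{159876765}$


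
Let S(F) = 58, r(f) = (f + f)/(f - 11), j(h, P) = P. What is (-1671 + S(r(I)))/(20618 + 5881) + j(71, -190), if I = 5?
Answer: -5036423/26499 ≈ -190.06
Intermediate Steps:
r(f) = 2*f/(-11 + f) (r(f) = (2*f)/(-11 + f) = 2*f/(-11 + f))
(-1671 + S(r(I)))/(20618 + 5881) + j(71, -190) = (-1671 + 58)/(20618 + 5881) - 190 = -1613/26499 - 190 = -5036423/26499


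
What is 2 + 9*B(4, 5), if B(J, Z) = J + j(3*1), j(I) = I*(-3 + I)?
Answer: 38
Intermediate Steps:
B(J, Z) = J (B(J, Z) = J + (3*1)*(-3 + 3*1) = J + 3*(-3 + 3) = J + 3*0 = J + 0 = J)
2 + 9*B(4, 5) = 2 + 9*4 = 2 + 36 = 38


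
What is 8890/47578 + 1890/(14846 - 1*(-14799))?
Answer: 5049521/20149283 ≈ 0.25061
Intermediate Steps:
8890/47578 + 1890/(14846 - 1*(-14799)) = 8890*(1/47578) + 1890/(14846 + 14799) = 4445/23789 + 1890/29645 = 4445/23789 + 1890*(1/29645) = 4445/23789 + 54/847 = 5049521/20149283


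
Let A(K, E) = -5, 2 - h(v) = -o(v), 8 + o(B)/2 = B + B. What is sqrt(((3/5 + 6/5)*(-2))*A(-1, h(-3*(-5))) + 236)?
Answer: sqrt(254) ≈ 15.937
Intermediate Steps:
o(B) = -16 + 4*B (o(B) = -16 + 2*(B + B) = -16 + 2*(2*B) = -16 + 4*B)
h(v) = -14 + 4*v (h(v) = 2 - (-1)*(-16 + 4*v) = 2 - (16 - 4*v) = 2 + (-16 + 4*v) = -14 + 4*v)
sqrt(((3/5 + 6/5)*(-2))*A(-1, h(-3*(-5))) + 236) = sqrt(((3/5 + 6/5)*(-2))*(-5) + 236) = sqrt(((9/5)*(-2))*(-5) + 236) = sqrt(-18/5*(-5) + 236) = sqrt(18 + 236) = sqrt(254)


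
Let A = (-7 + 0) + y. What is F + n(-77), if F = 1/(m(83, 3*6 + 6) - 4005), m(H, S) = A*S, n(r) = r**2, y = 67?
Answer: 15207884/2565 ≈ 5929.0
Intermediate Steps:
A = 60 (A = (-7 + 0) + 67 = -7 + 67 = 60)
m(H, S) = 60*S
F = -1/2565 (F = 1/(60*(3*6 + 6) - 4005) = 1/(60*(18 + 6) - 4005) = 1/(60*24 - 4005) = 1/(1440 - 4005) = 1/(-2565) = -1/2565 ≈ -0.00038986)
F + n(-77) = -1/2565 + (-77)**2 = -1/2565 + 5929 = 15207884/2565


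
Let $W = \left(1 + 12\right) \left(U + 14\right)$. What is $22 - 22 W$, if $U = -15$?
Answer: $308$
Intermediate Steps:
$W = -13$ ($W = \left(1 + 12\right) \left(-15 + 14\right) = 13 \left(-1\right) = -13$)
$22 - 22 W = 22 - -286 = 22 + 286 = 308$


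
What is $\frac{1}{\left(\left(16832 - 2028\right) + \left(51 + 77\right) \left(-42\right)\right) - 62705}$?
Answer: $- \frac{1}{53277} \approx -1.877 \cdot 10^{-5}$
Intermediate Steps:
$\frac{1}{\left(\left(16832 - 2028\right) + \left(51 + 77\right) \left(-42\right)\right) - 62705} = \frac{1}{\left(14804 + 128 \left(-42\right)\right) - 62705} = \frac{1}{\left(14804 - 5376\right) - 62705} = \frac{1}{9428 - 62705} = \frac{1}{-53277} = - \frac{1}{53277}$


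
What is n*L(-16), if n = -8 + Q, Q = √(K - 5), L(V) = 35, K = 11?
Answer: -280 + 35*√6 ≈ -194.27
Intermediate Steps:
Q = √6 (Q = √(11 - 5) = √6 ≈ 2.4495)
n = -8 + √6 ≈ -5.5505
n*L(-16) = (-8 + √6)*35 = -280 + 35*√6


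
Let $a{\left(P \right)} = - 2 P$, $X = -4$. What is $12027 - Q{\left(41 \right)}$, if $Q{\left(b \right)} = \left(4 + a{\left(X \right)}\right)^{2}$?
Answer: $11883$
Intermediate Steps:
$Q{\left(b \right)} = 144$ ($Q{\left(b \right)} = \left(4 - -8\right)^{2} = \left(4 + 8\right)^{2} = 12^{2} = 144$)
$12027 - Q{\left(41 \right)} = 12027 - 144 = 11883$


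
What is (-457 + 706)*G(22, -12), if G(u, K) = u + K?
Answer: 2490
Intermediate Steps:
G(u, K) = K + u
(-457 + 706)*G(22, -12) = (-457 + 706)*(-12 + 22) = 249*10 = 2490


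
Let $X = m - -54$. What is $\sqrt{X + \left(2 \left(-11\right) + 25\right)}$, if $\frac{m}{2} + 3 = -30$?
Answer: $3 i \approx 3.0 i$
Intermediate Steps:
$m = -66$ ($m = -6 + 2 \left(-30\right) = -6 - 60 = -66$)
$X = -12$ ($X = -66 - -54 = -66 + 54 = -12$)
$\sqrt{X + \left(2 \left(-11\right) + 25\right)} = \sqrt{-12 + \left(2 \left(-11\right) + 25\right)} = \sqrt{-12 + \left(-22 + 25\right)} = \sqrt{-12 + 3} = \sqrt{-9} = 3 i$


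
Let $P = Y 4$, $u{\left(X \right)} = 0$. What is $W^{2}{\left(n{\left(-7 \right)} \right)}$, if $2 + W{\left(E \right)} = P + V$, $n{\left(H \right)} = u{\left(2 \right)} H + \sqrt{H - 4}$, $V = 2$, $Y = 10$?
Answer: $1600$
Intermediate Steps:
$P = 40$ ($P = 10 \cdot 4 = 40$)
$n{\left(H \right)} = \sqrt{-4 + H}$ ($n{\left(H \right)} = 0 H + \sqrt{H - 4} = 0 + \sqrt{-4 + H} = \sqrt{-4 + H}$)
$W{\left(E \right)} = 40$ ($W{\left(E \right)} = -2 + \left(40 + 2\right) = -2 + 42 = 40$)
$W^{2}{\left(n{\left(-7 \right)} \right)} = 40^{2} = 1600$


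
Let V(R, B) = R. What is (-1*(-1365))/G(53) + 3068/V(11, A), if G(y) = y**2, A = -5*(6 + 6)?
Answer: 8633027/30899 ≈ 279.40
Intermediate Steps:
A = -60 (A = -5*12 = -60)
(-1*(-1365))/G(53) + 3068/V(11, A) = (-1*(-1365))/(53**2) + 3068/11 = 1365/2809 + 3068*(1/11) = 1365*(1/2809) + 3068/11 = 1365/2809 + 3068/11 = 8633027/30899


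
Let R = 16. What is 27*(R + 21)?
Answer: 999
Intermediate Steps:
27*(R + 21) = 27*(16 + 21) = 27*37 = 999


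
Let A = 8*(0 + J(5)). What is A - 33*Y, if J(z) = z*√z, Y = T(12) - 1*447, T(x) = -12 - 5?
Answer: 15312 + 40*√5 ≈ 15401.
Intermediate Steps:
T(x) = -17
Y = -464 (Y = -17 - 1*447 = -17 - 447 = -464)
J(z) = z^(3/2)
A = 40*√5 (A = 8*(0 + 5^(3/2)) = 8*(0 + 5*√5) = 8*(5*√5) = 40*√5 ≈ 89.443)
A - 33*Y = 40*√5 - 33*(-464) = 40*√5 + 15312 = 15312 + 40*√5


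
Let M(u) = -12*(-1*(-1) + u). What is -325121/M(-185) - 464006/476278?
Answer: -77936252443/525810912 ≈ -148.22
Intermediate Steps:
M(u) = -12 - 12*u (M(u) = -12*(1 + u) = -12 - 12*u)
-325121/M(-185) - 464006/476278 = -325121/(-12 - 12*(-185)) - 464006/476278 = -325121/(-12 + 2220) - 464006*1/476278 = -325121/2208 - 232003/238139 = -77936252443/525810912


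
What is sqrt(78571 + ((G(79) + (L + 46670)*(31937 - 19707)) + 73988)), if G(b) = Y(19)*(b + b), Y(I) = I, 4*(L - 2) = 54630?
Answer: sqrt(737985346) ≈ 27166.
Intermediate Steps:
L = 27319/2 (L = 2 + (1/4)*54630 = 2 + 27315/2 = 27319/2 ≈ 13660.)
G(b) = 38*b (G(b) = 19*(b + b) = 19*(2*b) = 38*b)
sqrt(78571 + ((G(79) + (L + 46670)*(31937 - 19707)) + 73988)) = sqrt(78571 + ((38*79 + (27319/2 + 46670)*(31937 - 19707)) + 73988)) = sqrt(78571 + ((3002 + (120659/2)*12230) + 73988)) = sqrt(78571 + ((3002 + 737829785) + 73988)) = sqrt(78571 + (737832787 + 73988)) = sqrt(78571 + 737906775) = sqrt(737985346)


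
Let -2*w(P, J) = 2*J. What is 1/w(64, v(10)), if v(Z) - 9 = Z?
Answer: -1/19 ≈ -0.052632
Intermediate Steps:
v(Z) = 9 + Z
w(P, J) = -J
1/w(64, v(10)) = 1/(-(9 + 10)) = 1/(-1*19) = 1/(-19) = -1/19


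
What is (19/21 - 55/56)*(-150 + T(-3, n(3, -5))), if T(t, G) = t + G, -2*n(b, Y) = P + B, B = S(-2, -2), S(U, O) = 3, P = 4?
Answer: 4069/336 ≈ 12.110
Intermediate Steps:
B = 3
n(b, Y) = -7/2 (n(b, Y) = -(4 + 3)/2 = -½*7 = -7/2)
T(t, G) = G + t
(19/21 - 55/56)*(-150 + T(-3, n(3, -5))) = (19/21 - 55/56)*(-150 + (-7/2 - 3)) = (19*(1/21) - 55*1/56)*(-150 - 13/2) = (19/21 - 55/56)*(-313/2) = -13/168*(-313/2) = 4069/336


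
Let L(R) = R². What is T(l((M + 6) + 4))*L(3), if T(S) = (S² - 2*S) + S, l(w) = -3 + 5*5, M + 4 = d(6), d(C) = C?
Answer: 4158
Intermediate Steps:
M = 2 (M = -4 + 6 = 2)
l(w) = 22 (l(w) = -3 + 25 = 22)
T(S) = S² - S
T(l((M + 6) + 4))*L(3) = (22*(-1 + 22))*3² = (22*21)*9 = 462*9 = 4158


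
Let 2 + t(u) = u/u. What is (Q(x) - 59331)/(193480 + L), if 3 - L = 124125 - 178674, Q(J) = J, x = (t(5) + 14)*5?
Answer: -29633/124016 ≈ -0.23895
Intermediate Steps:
t(u) = -1 (t(u) = -2 + u/u = -2 + 1 = -1)
x = 65 (x = (-1 + 14)*5 = 13*5 = 65)
L = 54552 (L = 3 - (124125 - 178674) = 3 - 1*(-54549) = 3 + 54549 = 54552)
(Q(x) - 59331)/(193480 + L) = (65 - 59331)/(193480 + 54552) = -59266/248032 = -59266*1/248032 = -29633/124016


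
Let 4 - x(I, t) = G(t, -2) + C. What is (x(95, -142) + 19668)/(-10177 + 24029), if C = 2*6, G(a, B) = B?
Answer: 9831/6926 ≈ 1.4194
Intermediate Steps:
C = 12
x(I, t) = -6 (x(I, t) = 4 - (-2 + 12) = 4 - 1*10 = 4 - 10 = -6)
(x(95, -142) + 19668)/(-10177 + 24029) = (-6 + 19668)/(-10177 + 24029) = 19662/13852 = 19662*(1/13852) = 9831/6926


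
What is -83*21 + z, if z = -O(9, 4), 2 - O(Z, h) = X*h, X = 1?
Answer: -1741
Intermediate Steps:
O(Z, h) = 2 - h
z = 2 (z = -(2 - 1*4) = -(2 - 4) = -1*(-2) = 2)
-83*21 + z = -83*21 + 2 = -1743 + 2 = -1741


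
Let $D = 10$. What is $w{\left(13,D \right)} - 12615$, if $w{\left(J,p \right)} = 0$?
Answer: $-12615$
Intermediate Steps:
$w{\left(13,D \right)} - 12615 = 0 - 12615 = -12615$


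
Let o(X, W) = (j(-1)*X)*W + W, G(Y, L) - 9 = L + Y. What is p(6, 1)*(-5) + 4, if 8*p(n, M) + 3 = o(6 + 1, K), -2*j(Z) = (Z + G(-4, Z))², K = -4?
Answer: -563/8 ≈ -70.375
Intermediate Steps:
G(Y, L) = 9 + L + Y (G(Y, L) = 9 + (L + Y) = 9 + L + Y)
j(Z) = -(5 + 2*Z)²/2 (j(Z) = -(Z + (9 + Z - 4))²/2 = -(Z + (5 + Z))²/2 = -(5 + 2*Z)²/2)
o(X, W) = W - 9*W*X/2 (o(X, W) = ((-(5 + 2*(-1))²/2)*X)*W + W = ((-(5 - 2)²/2)*X)*W + W = ((-½*3²)*X)*W + W = ((-½*9)*X)*W + W = (-9*X/2)*W + W = -9*W*X/2 + W = W - 9*W*X/2)
p(n, M) = 119/8 (p(n, M) = -3/8 + ((½)*(-4)*(2 - 9*(6 + 1)))/8 = -3/8 + ((½)*(-4)*(2 - 9*7))/8 = -3/8 + ((½)*(-4)*(2 - 63))/8 = -3/8 + ((½)*(-4)*(-61))/8 = -3/8 + (⅛)*122 = -3/8 + 61/4 = 119/8)
p(6, 1)*(-5) + 4 = (119/8)*(-5) + 4 = -595/8 + 4 = -563/8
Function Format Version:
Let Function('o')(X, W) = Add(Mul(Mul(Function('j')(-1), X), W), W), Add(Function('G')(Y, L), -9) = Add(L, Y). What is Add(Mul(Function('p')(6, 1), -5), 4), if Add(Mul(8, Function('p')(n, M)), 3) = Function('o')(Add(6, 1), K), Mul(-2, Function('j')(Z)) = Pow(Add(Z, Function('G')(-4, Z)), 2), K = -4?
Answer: Rational(-563, 8) ≈ -70.375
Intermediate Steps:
Function('G')(Y, L) = Add(9, L, Y) (Function('G')(Y, L) = Add(9, Add(L, Y)) = Add(9, L, Y))
Function('j')(Z) = Mul(Rational(-1, 2), Pow(Add(5, Mul(2, Z)), 2)) (Function('j')(Z) = Mul(Rational(-1, 2), Pow(Add(Z, Add(9, Z, -4)), 2)) = Mul(Rational(-1, 2), Pow(Add(Z, Add(5, Z)), 2)) = Mul(Rational(-1, 2), Pow(Add(5, Mul(2, Z)), 2)))
Function('o')(X, W) = Add(W, Mul(Rational(-9, 2), W, X)) (Function('o')(X, W) = Add(Mul(Mul(Mul(Rational(-1, 2), Pow(Add(5, Mul(2, -1)), 2)), X), W), W) = Add(Mul(Mul(Mul(Rational(-1, 2), Pow(Add(5, -2), 2)), X), W), W) = Add(Mul(Mul(Mul(Rational(-1, 2), Pow(3, 2)), X), W), W) = Add(Mul(Mul(Mul(Rational(-1, 2), 9), X), W), W) = Add(Mul(Mul(Rational(-9, 2), X), W), W) = Add(Mul(Rational(-9, 2), W, X), W) = Add(W, Mul(Rational(-9, 2), W, X)))
Function('p')(n, M) = Rational(119, 8) (Function('p')(n, M) = Add(Rational(-3, 8), Mul(Rational(1, 8), Mul(Rational(1, 2), -4, Add(2, Mul(-9, Add(6, 1)))))) = Add(Rational(-3, 8), Mul(Rational(1, 8), Mul(Rational(1, 2), -4, Add(2, Mul(-9, 7))))) = Add(Rational(-3, 8), Mul(Rational(1, 8), Mul(Rational(1, 2), -4, Add(2, -63)))) = Add(Rational(-3, 8), Mul(Rational(1, 8), Mul(Rational(1, 2), -4, -61))) = Add(Rational(-3, 8), Mul(Rational(1, 8), 122)) = Add(Rational(-3, 8), Rational(61, 4)) = Rational(119, 8))
Add(Mul(Function('p')(6, 1), -5), 4) = Add(Mul(Rational(119, 8), -5), 4) = Add(Rational(-595, 8), 4) = Rational(-563, 8)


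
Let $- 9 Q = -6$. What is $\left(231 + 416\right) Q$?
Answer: $\frac{1294}{3} \approx 431.33$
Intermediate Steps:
$Q = \frac{2}{3}$ ($Q = \left(- \frac{1}{9}\right) \left(-6\right) = \frac{2}{3} \approx 0.66667$)
$\left(231 + 416\right) Q = \left(231 + 416\right) \frac{2}{3} = 647 \cdot \frac{2}{3} = \frac{1294}{3}$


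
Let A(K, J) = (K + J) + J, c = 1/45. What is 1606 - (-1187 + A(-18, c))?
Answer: 126493/45 ≈ 2811.0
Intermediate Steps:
c = 1/45 ≈ 0.022222
A(K, J) = K + 2*J (A(K, J) = (J + K) + J = K + 2*J)
1606 - (-1187 + A(-18, c)) = 1606 - (-1187 + (-18 + 2*(1/45))) = 1606 - (-1187 + (-18 + 2/45)) = 1606 - (-1187 - 808/45) = 1606 - 1*(-54223/45) = 1606 + 54223/45 = 126493/45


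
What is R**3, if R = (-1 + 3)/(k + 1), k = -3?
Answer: -1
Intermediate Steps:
R = -1 (R = (-1 + 3)/(-3 + 1) = 2/(-2) = 2*(-1/2) = -1)
R**3 = (-1)**3 = -1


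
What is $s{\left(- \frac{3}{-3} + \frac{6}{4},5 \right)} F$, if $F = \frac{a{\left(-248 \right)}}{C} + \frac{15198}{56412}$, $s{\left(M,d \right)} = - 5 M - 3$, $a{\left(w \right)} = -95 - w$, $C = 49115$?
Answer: $- \frac{3901250831}{923558460} \approx -4.2242$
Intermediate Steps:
$s{\left(M,d \right)} = -3 - 5 M$
$F = \frac{125846801}{461779230}$ ($F = \frac{-95 - -248}{49115} + \frac{15198}{56412} = \left(-95 + 248\right) \frac{1}{49115} + 15198 \cdot \frac{1}{56412} = 153 \cdot \frac{1}{49115} + \frac{2533}{9402} = \frac{153}{49115} + \frac{2533}{9402} = \frac{125846801}{461779230} \approx 0.27253$)
$s{\left(- \frac{3}{-3} + \frac{6}{4},5 \right)} F = \left(-3 - 5 \left(- \frac{3}{-3} + \frac{6}{4}\right)\right) \frac{125846801}{461779230} = \left(-3 - 5 \left(\left(-3\right) \left(- \frac{1}{3}\right) + 6 \cdot \frac{1}{4}\right)\right) \frac{125846801}{461779230} = \left(-3 - 5 \left(1 + \frac{3}{2}\right)\right) \frac{125846801}{461779230} = \left(-3 - \frac{25}{2}\right) \frac{125846801}{461779230} = \left(- \frac{31}{2}\right) \frac{125846801}{461779230} = - \frac{3901250831}{923558460}$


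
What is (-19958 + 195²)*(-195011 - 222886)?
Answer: -7550145099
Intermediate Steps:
(-19958 + 195²)*(-195011 - 222886) = (-19958 + 38025)*(-417897) = 18067*(-417897) = -7550145099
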